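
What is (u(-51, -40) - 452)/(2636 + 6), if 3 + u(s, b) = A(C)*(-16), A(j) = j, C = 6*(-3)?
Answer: -167/2642 ≈ -0.063210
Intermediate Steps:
C = -18
u(s, b) = 285 (u(s, b) = -3 - 18*(-16) = -3 + 288 = 285)
(u(-51, -40) - 452)/(2636 + 6) = (285 - 452)/(2636 + 6) = -167/2642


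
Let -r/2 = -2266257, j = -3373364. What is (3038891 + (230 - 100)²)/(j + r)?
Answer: 31503/11950 ≈ 2.6362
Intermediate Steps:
r = 4532514 (r = -2*(-2266257) = 4532514)
(3038891 + (230 - 100)²)/(j + r) = (3038891 + (230 - 100)²)/(-3373364 + 4532514) = (3038891 + 130²)/1159150 = (3038891 + 16900)*(1/1159150) = 3055791*(1/1159150) = 31503/11950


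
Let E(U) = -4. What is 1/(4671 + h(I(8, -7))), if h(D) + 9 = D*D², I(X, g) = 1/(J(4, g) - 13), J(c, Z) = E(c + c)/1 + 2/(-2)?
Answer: 5832/27188783 ≈ 0.00021450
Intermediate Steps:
J(c, Z) = -5 (J(c, Z) = -4/1 + 2/(-2) = -4*1 + 2*(-½) = -4 - 1 = -5)
I(X, g) = -1/18 (I(X, g) = 1/(-5 - 13) = 1/(-18) = -1/18)
h(D) = -9 + D³ (h(D) = -9 + D*D² = -9 + D³)
1/(4671 + h(I(8, -7))) = 1/(4671 + (-9 + (-1/18)³)) = 1/(4671 + (-9 - 1/5832)) = 1/(4671 - 52489/5832) = 1/(27188783/5832) = 5832/27188783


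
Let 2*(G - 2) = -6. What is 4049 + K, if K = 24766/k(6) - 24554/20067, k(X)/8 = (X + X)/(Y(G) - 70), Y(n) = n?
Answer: -4581294313/321072 ≈ -14269.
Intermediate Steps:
G = -1 (G = 2 + (½)*(-6) = 2 - 3 = -1)
k(X) = -16*X/71 (k(X) = 8*((X + X)/(-1 - 70)) = 8*((2*X)/(-71)) = 8*((2*X)*(-1/71)) = 8*(-2*X/71) = -16*X/71)
K = -5881314841/321072 (K = 24766/((-16/71*6)) - 24554/20067 = 24766/(-96/71) - 24554*1/20067 = 24766*(-71/96) - 24554/20067 = -879193/48 - 24554/20067 = -5881314841/321072 ≈ -18318.)
4049 + K = 4049 - 5881314841/321072 = -4581294313/321072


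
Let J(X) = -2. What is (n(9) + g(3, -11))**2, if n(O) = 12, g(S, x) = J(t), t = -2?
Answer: 100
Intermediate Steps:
g(S, x) = -2
(n(9) + g(3, -11))**2 = (12 - 2)**2 = 10**2 = 100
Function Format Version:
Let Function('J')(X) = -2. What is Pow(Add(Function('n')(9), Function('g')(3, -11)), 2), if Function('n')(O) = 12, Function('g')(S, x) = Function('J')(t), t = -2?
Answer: 100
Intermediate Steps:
Function('g')(S, x) = -2
Pow(Add(Function('n')(9), Function('g')(3, -11)), 2) = Pow(Add(12, -2), 2) = Pow(10, 2) = 100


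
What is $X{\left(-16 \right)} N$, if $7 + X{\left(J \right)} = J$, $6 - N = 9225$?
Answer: $212037$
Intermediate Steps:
$N = -9219$ ($N = 6 - 9225 = -9219$)
$X{\left(J \right)} = -7 + J$
$X{\left(-16 \right)} N = \left(-7 - 16\right) \left(-9219\right) = \left(-23\right) \left(-9219\right) = 212037$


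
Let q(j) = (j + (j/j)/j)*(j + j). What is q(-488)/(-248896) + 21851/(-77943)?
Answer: -21281048983/9699850464 ≈ -2.1940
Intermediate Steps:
q(j) = 2*j*(j + 1/j) (q(j) = (j + 1/j)*(2*j) = 2*j*(j + 1/j))
q(-488)/(-248896) + 21851/(-77943) = (2 + 2*(-488)²)/(-248896) + 21851/(-77943) = (2 + 2*238144)*(-1/248896) + 21851*(-1/77943) = (2 + 476288)*(-1/248896) - 21851/77943 = 476290*(-1/248896) - 21851/77943 = -238145/124448 - 21851/77943 = -21281048983/9699850464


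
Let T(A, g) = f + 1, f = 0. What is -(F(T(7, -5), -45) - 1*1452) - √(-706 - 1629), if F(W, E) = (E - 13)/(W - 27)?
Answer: 18847/13 - I*√2335 ≈ 1449.8 - 48.322*I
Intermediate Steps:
T(A, g) = 1 (T(A, g) = 0 + 1 = 1)
F(W, E) = (-13 + E)/(-27 + W)
-(F(T(7, -5), -45) - 1*1452) - √(-706 - 1629) = -((-13 - 45)/(-27 + 1) - 1*1452) - √(-706 - 1629) = -(-58/(-26) - 1452) - √(-2335) = -(-1/26*(-58) - 1452) - I*√2335 = -(29/13 - 1452) - I*√2335 = -1*(-18847/13) - I*√2335 = 18847/13 - I*√2335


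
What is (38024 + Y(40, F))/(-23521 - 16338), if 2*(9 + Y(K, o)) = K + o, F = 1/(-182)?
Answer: -13844739/14508676 ≈ -0.95424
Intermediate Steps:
F = -1/182 ≈ -0.0054945
Y(K, o) = -9 + K/2 + o/2 (Y(K, o) = -9 + (K + o)/2 = -9 + (K/2 + o/2) = -9 + K/2 + o/2)
(38024 + Y(40, F))/(-23521 - 16338) = (38024 + (-9 + (½)*40 + (½)*(-1/182)))/(-23521 - 16338) = (38024 + (-9 + 20 - 1/364))/(-39859) = (38024 + 4003/364)*(-1/39859) = (13844739/364)*(-1/39859) = -13844739/14508676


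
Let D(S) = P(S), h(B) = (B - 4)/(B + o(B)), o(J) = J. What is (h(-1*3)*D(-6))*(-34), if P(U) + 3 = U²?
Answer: -1309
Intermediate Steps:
h(B) = (-4 + B)/(2*B) (h(B) = (B - 4)/(B + B) = (-4 + B)/((2*B)) = (-4 + B)*(1/(2*B)) = (-4 + B)/(2*B))
P(U) = -3 + U²
D(S) = -3 + S²
(h(-1*3)*D(-6))*(-34) = (((-4 - 1*3)/(2*((-1*3))))*(-3 + (-6)²))*(-34) = (((½)*(-4 - 3)/(-3))*(-3 + 36))*(-34) = (((½)*(-⅓)*(-7))*33)*(-34) = ((7/6)*33)*(-34) = (77/2)*(-34) = -1309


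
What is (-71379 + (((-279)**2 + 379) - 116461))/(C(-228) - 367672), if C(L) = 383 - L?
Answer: 109620/367061 ≈ 0.29864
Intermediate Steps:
(-71379 + (((-279)**2 + 379) - 116461))/(C(-228) - 367672) = (-71379 + (((-279)**2 + 379) - 116461))/((383 - 1*(-228)) - 367672) = (-71379 + ((77841 + 379) - 116461))/((383 + 228) - 367672) = (-71379 + (78220 - 116461))/(611 - 367672) = (-71379 - 38241)/(-367061) = -109620*(-1/367061) = 109620/367061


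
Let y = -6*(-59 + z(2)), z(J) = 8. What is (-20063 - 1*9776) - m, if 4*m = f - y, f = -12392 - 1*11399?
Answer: -95259/4 ≈ -23815.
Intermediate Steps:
f = -23791 (f = -12392 - 11399 = -23791)
y = 306 (y = -6*(-59 + 8) = -6*(-51) = 306)
m = -24097/4 (m = (-23791 - 1*306)/4 = (-23791 - 306)/4 = (¼)*(-24097) = -24097/4 ≈ -6024.3)
(-20063 - 1*9776) - m = (-20063 - 1*9776) - 1*(-24097/4) = (-20063 - 9776) + 24097/4 = -29839 + 24097/4 = -95259/4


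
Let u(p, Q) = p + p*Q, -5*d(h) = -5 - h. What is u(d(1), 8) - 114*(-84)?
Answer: 47934/5 ≈ 9586.8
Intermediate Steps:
d(h) = 1 + h/5 (d(h) = -(-5 - h)/5 = 1 + h/5)
u(p, Q) = p + Q*p
u(d(1), 8) - 114*(-84) = (1 + (1/5)*1)*(1 + 8) - 114*(-84) = (1 + 1/5)*9 + 9576 = (6/5)*9 + 9576 = 54/5 + 9576 = 47934/5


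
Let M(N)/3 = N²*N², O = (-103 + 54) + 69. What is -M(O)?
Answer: -480000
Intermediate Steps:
O = 20 (O = -49 + 69 = 20)
M(N) = 3*N⁴ (M(N) = 3*(N²*N²) = 3*N⁴)
-M(O) = -3*20⁴ = -3*160000 = -1*480000 = -480000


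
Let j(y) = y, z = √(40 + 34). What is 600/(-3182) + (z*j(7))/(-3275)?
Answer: -300/1591 - 7*√74/3275 ≈ -0.20695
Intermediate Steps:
z = √74 ≈ 8.6023
600/(-3182) + (z*j(7))/(-3275) = 600/(-3182) + (√74*7)/(-3275) = 600*(-1/3182) + (7*√74)*(-1/3275) = -300/1591 - 7*√74/3275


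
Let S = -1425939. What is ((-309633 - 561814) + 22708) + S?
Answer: -2274678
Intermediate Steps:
((-309633 - 561814) + 22708) + S = ((-309633 - 561814) + 22708) - 1425939 = (-871447 + 22708) - 1425939 = -848739 - 1425939 = -2274678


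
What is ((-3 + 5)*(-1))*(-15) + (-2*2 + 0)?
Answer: 26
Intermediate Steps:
((-3 + 5)*(-1))*(-15) + (-2*2 + 0) = (2*(-1))*(-15) + (-4 + 0) = -2*(-15) - 4 = 30 - 4 = 26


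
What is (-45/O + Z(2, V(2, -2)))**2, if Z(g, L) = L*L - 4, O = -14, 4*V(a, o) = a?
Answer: 225/784 ≈ 0.28699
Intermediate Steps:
V(a, o) = a/4
Z(g, L) = -4 + L**2 (Z(g, L) = L**2 - 4 = -4 + L**2)
(-45/O + Z(2, V(2, -2)))**2 = (-45/(-14) + (-4 + ((1/4)*2)**2))**2 = (-45*(-1/14) + (-4 + (1/2)**2))**2 = (45/14 + (-4 + 1/4))**2 = (45/14 - 15/4)**2 = (-15/28)**2 = 225/784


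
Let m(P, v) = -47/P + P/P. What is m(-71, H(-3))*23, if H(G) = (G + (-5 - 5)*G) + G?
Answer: 2714/71 ≈ 38.225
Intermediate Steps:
H(G) = -8*G (H(G) = (G - 10*G) + G = -9*G + G = -8*G)
m(P, v) = 1 - 47/P (m(P, v) = -47/P + 1 = 1 - 47/P)
m(-71, H(-3))*23 = ((-47 - 71)/(-71))*23 = -1/71*(-118)*23 = (118/71)*23 = 2714/71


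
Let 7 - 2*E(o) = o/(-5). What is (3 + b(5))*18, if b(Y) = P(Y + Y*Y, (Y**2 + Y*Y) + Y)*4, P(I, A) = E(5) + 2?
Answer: 486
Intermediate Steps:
E(o) = 7/2 + o/10 (E(o) = 7/2 - o/(2*(-5)) = 7/2 - o*(-1)/(2*5) = 7/2 - (-1)*o/10 = 7/2 + o/10)
P(I, A) = 6 (P(I, A) = (7/2 + (1/10)*5) + 2 = (7/2 + 1/2) + 2 = 4 + 2 = 6)
b(Y) = 24 (b(Y) = 6*4 = 24)
(3 + b(5))*18 = (3 + 24)*18 = 27*18 = 486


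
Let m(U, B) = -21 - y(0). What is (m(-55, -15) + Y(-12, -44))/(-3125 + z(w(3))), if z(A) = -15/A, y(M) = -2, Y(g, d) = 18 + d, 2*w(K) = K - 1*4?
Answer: 9/619 ≈ 0.014540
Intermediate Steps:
w(K) = -2 + K/2 (w(K) = (K - 1*4)/2 = (K - 4)/2 = (-4 + K)/2 = -2 + K/2)
m(U, B) = -19 (m(U, B) = -21 - 1*(-2) = -21 + 2 = -19)
(m(-55, -15) + Y(-12, -44))/(-3125 + z(w(3))) = (-19 + (18 - 44))/(-3125 - 15/(-2 + (½)*3)) = (-19 - 26)/(-3125 - 15/(-2 + 3/2)) = -45/(-3125 - 15/(-½)) = -45/(-3125 - 15*(-2)) = -45/(-3125 + 30) = -45/(-3095) = -45*(-1/3095) = 9/619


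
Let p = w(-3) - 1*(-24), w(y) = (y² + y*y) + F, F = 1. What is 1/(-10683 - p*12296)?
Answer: -1/539411 ≈ -1.8539e-6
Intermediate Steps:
w(y) = 1 + 2*y² (w(y) = (y² + y*y) + 1 = (y² + y²) + 1 = 2*y² + 1 = 1 + 2*y²)
p = 43 (p = (1 + 2*(-3)²) - 1*(-24) = (1 + 2*9) + 24 = (1 + 18) + 24 = 19 + 24 = 43)
1/(-10683 - p*12296) = 1/(-10683 - 43*12296) = 1/(-10683 - 1*528728) = 1/(-10683 - 528728) = 1/(-539411) = -1/539411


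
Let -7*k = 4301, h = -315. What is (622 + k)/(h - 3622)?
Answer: -53/27559 ≈ -0.0019231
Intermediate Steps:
k = -4301/7 (k = -1/7*4301 = -4301/7 ≈ -614.43)
(622 + k)/(h - 3622) = (622 - 4301/7)/(-315 - 3622) = (53/7)/(-3937) = (53/7)*(-1/3937) = -53/27559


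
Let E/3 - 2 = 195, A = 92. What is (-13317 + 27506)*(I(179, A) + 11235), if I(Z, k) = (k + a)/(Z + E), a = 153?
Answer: 3507194453/22 ≈ 1.5942e+8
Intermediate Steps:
E = 591 (E = 6 + 3*195 = 6 + 585 = 591)
I(Z, k) = (153 + k)/(591 + Z) (I(Z, k) = (k + 153)/(Z + 591) = (153 + k)/(591 + Z))
(-13317 + 27506)*(I(179, A) + 11235) = (-13317 + 27506)*((153 + 92)/(591 + 179) + 11235) = 14189*(245/770 + 11235) = 14189*((1/770)*245 + 11235) = 14189*(7/22 + 11235) = 14189*(247177/22) = 3507194453/22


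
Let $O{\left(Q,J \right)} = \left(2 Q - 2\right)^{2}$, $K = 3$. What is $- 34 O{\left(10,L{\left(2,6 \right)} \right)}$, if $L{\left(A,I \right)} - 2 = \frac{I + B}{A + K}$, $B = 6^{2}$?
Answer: $-11016$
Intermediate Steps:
$B = 36$
$L{\left(A,I \right)} = 2 + \frac{36 + I}{3 + A}$ ($L{\left(A,I \right)} = 2 + \frac{I + 36}{A + 3} = 2 + \frac{36 + I}{3 + A}$)
$O{\left(Q,J \right)} = \left(-2 + 2 Q\right)^{2}$
$- 34 O{\left(10,L{\left(2,6 \right)} \right)} = - 34 \cdot 4 \left(-1 + 10\right)^{2} = - 34 \cdot 4 \cdot 9^{2} = - 34 \cdot 4 \cdot 81 = \left(-34\right) 324 = -11016$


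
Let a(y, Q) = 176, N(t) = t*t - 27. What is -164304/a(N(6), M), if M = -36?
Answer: -10269/11 ≈ -933.54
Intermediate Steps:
N(t) = -27 + t**2 (N(t) = t**2 - 27 = -27 + t**2)
-164304/a(N(6), M) = -164304/176 = -164304*1/176 = -10269/11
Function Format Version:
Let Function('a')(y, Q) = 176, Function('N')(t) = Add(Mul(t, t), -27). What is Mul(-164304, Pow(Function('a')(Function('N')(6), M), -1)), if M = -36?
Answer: Rational(-10269, 11) ≈ -933.54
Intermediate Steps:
Function('N')(t) = Add(-27, Pow(t, 2)) (Function('N')(t) = Add(Pow(t, 2), -27) = Add(-27, Pow(t, 2)))
Mul(-164304, Pow(Function('a')(Function('N')(6), M), -1)) = Mul(-164304, Pow(176, -1)) = Mul(-164304, Rational(1, 176)) = Rational(-10269, 11)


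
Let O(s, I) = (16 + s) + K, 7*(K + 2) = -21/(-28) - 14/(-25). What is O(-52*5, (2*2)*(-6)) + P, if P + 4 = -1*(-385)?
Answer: 94631/700 ≈ 135.19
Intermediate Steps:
P = 381 (P = -4 - 1*(-385) = -4 + 385 = 381)
K = -1269/700 (K = -2 + (-21/(-28) - 14/(-25))/7 = -2 + (-21*(-1/28) - 14*(-1/25))/7 = -2 + (¾ + 14/25)/7 = -2 + (⅐)*(131/100) = -2 + 131/700 = -1269/700 ≈ -1.8129)
O(s, I) = 9931/700 + s (O(s, I) = (16 + s) - 1269/700 = 9931/700 + s)
O(-52*5, (2*2)*(-6)) + P = (9931/700 - 52*5) + 381 = (9931/700 - 260) + 381 = -172069/700 + 381 = 94631/700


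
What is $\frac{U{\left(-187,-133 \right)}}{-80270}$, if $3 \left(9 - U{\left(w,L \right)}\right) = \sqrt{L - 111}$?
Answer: $- \frac{9}{80270} + \frac{i \sqrt{61}}{120405} \approx -0.00011212 + 6.4867 \cdot 10^{-5} i$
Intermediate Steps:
$U{\left(w,L \right)} = 9 - \frac{\sqrt{-111 + L}}{3}$ ($U{\left(w,L \right)} = 9 - \frac{\sqrt{L - 111}}{3} = 9 - \frac{\sqrt{-111 + L}}{3}$)
$\frac{U{\left(-187,-133 \right)}}{-80270} = \frac{9 - \frac{\sqrt{-111 - 133}}{3}}{-80270} = \left(9 - \frac{\sqrt{-244}}{3}\right) \left(- \frac{1}{80270}\right) = \left(9 - \frac{2 i \sqrt{61}}{3}\right) \left(- \frac{1}{80270}\right) = - \frac{9}{80270} + \frac{i \sqrt{61}}{120405}$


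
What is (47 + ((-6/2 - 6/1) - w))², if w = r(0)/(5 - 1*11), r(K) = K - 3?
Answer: 5625/4 ≈ 1406.3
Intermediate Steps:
r(K) = -3 + K
w = ½ (w = (-3 + 0)/(5 - 1*11) = -3/(5 - 11) = -3/(-6) = -3*(-⅙) = ½ ≈ 0.50000)
(47 + ((-6/2 - 6/1) - w))² = (47 + ((-6/2 - 6/1) - 1*½))² = (47 + ((-6*½ - 6*1) - ½))² = (47 + ((-3 - 6) - ½))² = (47 + (-9 - ½))² = (47 - 19/2)² = (75/2)² = 5625/4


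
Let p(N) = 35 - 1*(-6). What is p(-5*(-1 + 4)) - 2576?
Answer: -2535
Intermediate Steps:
p(N) = 41 (p(N) = 35 + 6 = 41)
p(-5*(-1 + 4)) - 2576 = 41 - 2576 = -2535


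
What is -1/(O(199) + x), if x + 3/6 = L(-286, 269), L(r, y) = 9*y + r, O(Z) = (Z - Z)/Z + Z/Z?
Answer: -2/4271 ≈ -0.00046827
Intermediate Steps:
O(Z) = 1 (O(Z) = 0/Z + 1 = 0 + 1 = 1)
L(r, y) = r + 9*y
x = 4269/2 (x = -½ + (-286 + 9*269) = -½ + (-286 + 2421) = -½ + 2135 = 4269/2 ≈ 2134.5)
-1/(O(199) + x) = -1/(1 + 4269/2) = -1/4271/2 = -1*2/4271 = -2/4271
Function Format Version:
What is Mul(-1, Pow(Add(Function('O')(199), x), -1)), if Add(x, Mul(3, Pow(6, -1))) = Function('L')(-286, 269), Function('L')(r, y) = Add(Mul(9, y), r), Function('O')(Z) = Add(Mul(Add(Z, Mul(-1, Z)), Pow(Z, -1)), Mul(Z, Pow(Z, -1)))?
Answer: Rational(-2, 4271) ≈ -0.00046827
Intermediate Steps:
Function('O')(Z) = 1 (Function('O')(Z) = Add(Mul(0, Pow(Z, -1)), 1) = Add(0, 1) = 1)
Function('L')(r, y) = Add(r, Mul(9, y))
x = Rational(4269, 2) (x = Add(Rational(-1, 2), Add(-286, Mul(9, 269))) = Add(Rational(-1, 2), Add(-286, 2421)) = Add(Rational(-1, 2), 2135) = Rational(4269, 2) ≈ 2134.5)
Mul(-1, Pow(Add(Function('O')(199), x), -1)) = Mul(-1, Pow(Add(1, Rational(4269, 2)), -1)) = Mul(-1, Pow(Rational(4271, 2), -1)) = Mul(-1, Rational(2, 4271)) = Rational(-2, 4271)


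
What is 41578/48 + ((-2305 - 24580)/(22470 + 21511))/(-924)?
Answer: 70402771463/81276888 ≈ 866.21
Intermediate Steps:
41578/48 + ((-2305 - 24580)/(22470 + 21511))/(-924) = 41578*(1/48) - 26885/43981*(-1/924) = 20789/24 - 26885*1/43981*(-1/924) = 20789/24 - 26885/43981*(-1/924) = 20789/24 + 26885/40638444 = 70402771463/81276888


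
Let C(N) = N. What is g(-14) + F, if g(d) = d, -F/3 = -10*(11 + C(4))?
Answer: 436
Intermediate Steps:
F = 450 (F = -(-30)*(11 + 4) = -(-30)*15 = -3*(-150) = 450)
g(-14) + F = -14 + 450 = 436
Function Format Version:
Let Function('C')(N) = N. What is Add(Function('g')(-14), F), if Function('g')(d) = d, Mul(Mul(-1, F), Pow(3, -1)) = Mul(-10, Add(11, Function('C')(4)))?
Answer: 436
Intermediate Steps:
F = 450 (F = Mul(-3, Mul(-10, Add(11, 4))) = Mul(-3, Mul(-10, 15)) = Mul(-3, -150) = 450)
Add(Function('g')(-14), F) = Add(-14, 450) = 436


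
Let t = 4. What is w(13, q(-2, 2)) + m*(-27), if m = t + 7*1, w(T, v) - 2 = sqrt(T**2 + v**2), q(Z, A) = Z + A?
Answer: -282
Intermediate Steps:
q(Z, A) = A + Z
w(T, v) = 2 + sqrt(T**2 + v**2)
m = 11 (m = 4 + 7*1 = 4 + 7 = 11)
w(13, q(-2, 2)) + m*(-27) = (2 + sqrt(13**2 + (2 - 2)**2)) + 11*(-27) = (2 + sqrt(169 + 0**2)) - 297 = (2 + sqrt(169 + 0)) - 297 = (2 + sqrt(169)) - 297 = (2 + 13) - 297 = 15 - 297 = -282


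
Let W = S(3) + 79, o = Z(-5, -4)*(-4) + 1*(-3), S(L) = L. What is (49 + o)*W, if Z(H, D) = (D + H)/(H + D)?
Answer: 3444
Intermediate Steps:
Z(H, D) = 1 (Z(H, D) = (D + H)/(D + H) = 1)
o = -7 (o = 1*(-4) + 1*(-3) = -4 - 3 = -7)
W = 82 (W = 3 + 79 = 82)
(49 + o)*W = (49 - 7)*82 = 42*82 = 3444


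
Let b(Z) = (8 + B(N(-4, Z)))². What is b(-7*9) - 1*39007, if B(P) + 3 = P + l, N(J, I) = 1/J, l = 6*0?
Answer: -623751/16 ≈ -38984.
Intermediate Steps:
l = 0
B(P) = -3 + P (B(P) = -3 + (P + 0) = -3 + P)
b(Z) = 361/16 (b(Z) = (8 + (-3 + 1/(-4)))² = (8 + (-3 - ¼))² = (8 - 13/4)² = (19/4)² = 361/16)
b(-7*9) - 1*39007 = 361/16 - 1*39007 = 361/16 - 39007 = -623751/16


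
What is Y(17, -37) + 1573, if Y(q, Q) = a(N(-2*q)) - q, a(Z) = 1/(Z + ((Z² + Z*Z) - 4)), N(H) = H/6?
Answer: 764005/491 ≈ 1556.0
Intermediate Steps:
N(H) = H/6 (N(H) = H*(⅙) = H/6)
a(Z) = 1/(-4 + Z + 2*Z²) (a(Z) = 1/(Z + ((Z² + Z²) - 4)) = 1/(Z + (2*Z² - 4)) = 1/(Z + (-4 + 2*Z²)) = 1/(-4 + Z + 2*Z²))
Y(q, Q) = 1/(-4 - q/3 + 2*q²/9) - q (Y(q, Q) = 1/(-4 + (-2*q)/6 + 2*((-2*q)/6)²) - q = 1/(-4 - q/3 + 2*(-q/3)²) - q = 1/(-4 - q/3 + 2*(q²/9)) - q = 1/(-4 - q/3 + 2*q²/9) - q)
Y(17, -37) + 1573 = (9 - 1*17*(-36 - 3*17 + 2*17²))/(-36 - 3*17 + 2*17²) + 1573 = (9 - 1*17*(-36 - 51 + 2*289))/(-36 - 51 + 2*289) + 1573 = (9 - 1*17*(-36 - 51 + 578))/(-36 - 51 + 578) + 1573 = (9 - 1*17*491)/491 + 1573 = (9 - 8347)/491 + 1573 = (1/491)*(-8338) + 1573 = -8338/491 + 1573 = 764005/491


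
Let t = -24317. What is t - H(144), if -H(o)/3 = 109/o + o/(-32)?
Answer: -1167755/48 ≈ -24328.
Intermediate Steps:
H(o) = -327/o + 3*o/32 (H(o) = -3*(109/o + o/(-32)) = -3*(109/o + o*(-1/32)) = -3*(109/o - o/32) = -327/o + 3*o/32)
t - H(144) = -24317 - (-327/144 + (3/32)*144) = -24317 - (-327*1/144 + 27/2) = -24317 - (-109/48 + 27/2) = -24317 - 1*539/48 = -24317 - 539/48 = -1167755/48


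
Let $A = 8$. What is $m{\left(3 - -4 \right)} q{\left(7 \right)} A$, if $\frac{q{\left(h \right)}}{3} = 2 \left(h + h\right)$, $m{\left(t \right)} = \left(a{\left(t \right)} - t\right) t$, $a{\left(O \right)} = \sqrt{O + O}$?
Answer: $-32928 + 4704 \sqrt{14} \approx -15327.0$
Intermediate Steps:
$a{\left(O \right)} = \sqrt{2} \sqrt{O}$ ($a{\left(O \right)} = \sqrt{2 O} = \sqrt{2} \sqrt{O}$)
$m{\left(t \right)} = t \left(- t + \sqrt{2} \sqrt{t}\right)$ ($m{\left(t \right)} = \left(\sqrt{2} \sqrt{t} - t\right) t = \left(- t + \sqrt{2} \sqrt{t}\right) t = t \left(- t + \sqrt{2} \sqrt{t}\right)$)
$q{\left(h \right)} = 12 h$ ($q{\left(h \right)} = 3 \cdot 2 \left(h + h\right) = 3 \cdot 2 \cdot 2 h = 3 \cdot 4 h = 12 h$)
$m{\left(3 - -4 \right)} q{\left(7 \right)} A = \left(3 - -4\right) \left(- (3 - -4) + \sqrt{2} \sqrt{3 - -4}\right) 12 \cdot 7 \cdot 8 = \left(3 + 4\right) \left(- (3 + 4) + \sqrt{2} \sqrt{3 + 4}\right) 84 \cdot 8 = 7 \left(\left(-1\right) 7 + \sqrt{2} \sqrt{7}\right) 84 \cdot 8 = 7 \left(-7 + \sqrt{14}\right) 84 \cdot 8 = \left(-49 + 7 \sqrt{14}\right) 84 \cdot 8 = \left(-4116 + 588 \sqrt{14}\right) 8 = -32928 + 4704 \sqrt{14}$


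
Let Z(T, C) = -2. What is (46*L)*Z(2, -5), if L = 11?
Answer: -1012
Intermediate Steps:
(46*L)*Z(2, -5) = (46*11)*(-2) = 506*(-2) = -1012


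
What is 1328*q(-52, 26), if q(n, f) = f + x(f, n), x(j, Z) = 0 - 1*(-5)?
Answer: 41168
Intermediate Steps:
x(j, Z) = 5 (x(j, Z) = 0 + 5 = 5)
q(n, f) = 5 + f (q(n, f) = f + 5 = 5 + f)
1328*q(-52, 26) = 1328*(5 + 26) = 1328*31 = 41168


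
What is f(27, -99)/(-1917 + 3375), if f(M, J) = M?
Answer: 1/54 ≈ 0.018519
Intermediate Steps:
f(27, -99)/(-1917 + 3375) = 27/(-1917 + 3375) = 27/1458 = 27*(1/1458) = 1/54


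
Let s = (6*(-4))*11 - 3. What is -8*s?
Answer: 2136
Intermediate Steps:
s = -267 (s = -24*11 - 3 = -264 - 3 = -267)
-8*s = -8*(-267) = 2136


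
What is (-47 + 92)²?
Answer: 2025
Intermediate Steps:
(-47 + 92)² = 45² = 2025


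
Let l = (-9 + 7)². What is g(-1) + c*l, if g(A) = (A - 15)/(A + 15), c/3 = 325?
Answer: 27292/7 ≈ 3898.9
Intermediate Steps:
c = 975 (c = 3*325 = 975)
g(A) = (-15 + A)/(15 + A)
l = 4 (l = (-2)² = 4)
g(-1) + c*l = (-15 - 1)/(15 - 1) + 975*4 = -16/14 + 3900 = (1/14)*(-16) + 3900 = -8/7 + 3900 = 27292/7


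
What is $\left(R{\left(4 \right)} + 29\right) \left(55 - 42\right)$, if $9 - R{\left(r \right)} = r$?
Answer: $442$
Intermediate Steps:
$R{\left(r \right)} = 9 - r$
$\left(R{\left(4 \right)} + 29\right) \left(55 - 42\right) = \left(\left(9 - 4\right) + 29\right) \left(55 - 42\right) = \left(\left(9 - 4\right) + 29\right) 13 = \left(5 + 29\right) 13 = 34 \cdot 13 = 442$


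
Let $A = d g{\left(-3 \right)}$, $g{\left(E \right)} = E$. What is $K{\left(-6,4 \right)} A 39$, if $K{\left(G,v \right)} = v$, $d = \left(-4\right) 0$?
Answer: $0$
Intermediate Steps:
$d = 0$
$A = 0$ ($A = 0 \left(-3\right) = 0$)
$K{\left(-6,4 \right)} A 39 = 4 \cdot 0 \cdot 39 = 0 \cdot 39 = 0$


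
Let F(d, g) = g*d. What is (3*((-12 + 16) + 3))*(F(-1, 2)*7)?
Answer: -294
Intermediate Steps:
F(d, g) = d*g
(3*((-12 + 16) + 3))*(F(-1, 2)*7) = (3*((-12 + 16) + 3))*(-1*2*7) = (3*(4 + 3))*(-2*7) = (3*7)*(-14) = 21*(-14) = -294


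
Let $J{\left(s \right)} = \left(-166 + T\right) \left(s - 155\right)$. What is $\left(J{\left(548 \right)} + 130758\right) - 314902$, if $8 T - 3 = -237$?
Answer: $- \frac{1043509}{4} \approx -2.6088 \cdot 10^{5}$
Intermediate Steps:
$T = - \frac{117}{4}$ ($T = \frac{3}{8} + \frac{1}{8} \left(-237\right) = \frac{3}{8} - \frac{237}{8} = - \frac{117}{4} \approx -29.25$)
$J{\left(s \right)} = \frac{121055}{4} - \frac{781 s}{4}$ ($J{\left(s \right)} = \left(-166 - \frac{117}{4}\right) \left(s - 155\right) = - \frac{781 \left(-155 + s\right)}{4} = \frac{121055}{4} - \frac{781 s}{4}$)
$\left(J{\left(548 \right)} + 130758\right) - 314902 = \left(\left(\frac{121055}{4} - 106997\right) + 130758\right) - 314902 = \left(- \frac{306933}{4} + 130758\right) - 314902 = \frac{216099}{4} - 314902 = - \frac{1043509}{4}$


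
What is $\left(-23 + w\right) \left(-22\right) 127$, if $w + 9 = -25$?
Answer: $159258$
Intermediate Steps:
$w = -34$ ($w = -9 - 25 = -34$)
$\left(-23 + w\right) \left(-22\right) 127 = \left(-23 - 34\right) \left(-22\right) 127 = \left(-57\right) \left(-22\right) 127 = 1254 \cdot 127 = 159258$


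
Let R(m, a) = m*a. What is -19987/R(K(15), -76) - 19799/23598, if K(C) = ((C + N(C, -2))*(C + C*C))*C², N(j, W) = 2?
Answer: -1345872299/1604664000 ≈ -0.83873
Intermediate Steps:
K(C) = C²*(2 + C)*(C + C²) (K(C) = ((C + 2)*(C + C*C))*C² = ((2 + C)*(C + C²))*C² = C²*(2 + C)*(C + C²))
R(m, a) = a*m
-19987/R(K(15), -76) - 19799/23598 = -19987*(-1/(256500*(2 + 15² + 3*15))) - 19799/23598 = -19987*(-1/(256500*(2 + 225 + 45))) - 19799*1/23598 = -19987/((-256500*272)) - 19799/23598 = -19987/((-76*918000)) - 19799/23598 = -19987/(-69768000) - 19799/23598 = -19987*(-1/69768000) - 19799/23598 = 19987/69768000 - 19799/23598 = -1345872299/1604664000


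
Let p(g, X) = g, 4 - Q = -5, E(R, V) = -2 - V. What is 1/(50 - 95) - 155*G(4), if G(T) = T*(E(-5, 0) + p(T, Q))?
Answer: -55801/45 ≈ -1240.0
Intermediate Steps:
Q = 9 (Q = 4 - 1*(-5) = 4 + 5 = 9)
G(T) = T*(-2 + T) (G(T) = T*((-2 - 1*0) + T) = T*((-2 + 0) + T) = T*(-2 + T))
1/(50 - 95) - 155*G(4) = 1/(50 - 95) - 620*(-2 + 4) = 1/(-45) - 620*2 = -1/45 - 155*8 = -1/45 - 1240 = -55801/45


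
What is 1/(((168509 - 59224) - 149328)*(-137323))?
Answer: 1/5498824889 ≈ 1.8186e-10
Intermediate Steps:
1/(((168509 - 59224) - 149328)*(-137323)) = -1/137323/(109285 - 149328) = -1/137323/(-40043) = -1/40043*(-1/137323) = 1/5498824889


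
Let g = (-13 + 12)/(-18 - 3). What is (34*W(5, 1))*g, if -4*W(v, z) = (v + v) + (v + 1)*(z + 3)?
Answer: -289/21 ≈ -13.762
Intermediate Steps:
W(v, z) = -v/2 - (1 + v)*(3 + z)/4 (W(v, z) = -((v + v) + (v + 1)*(z + 3))/4 = -(2*v + (1 + v)*(3 + z))/4 = -v/2 - (1 + v)*(3 + z)/4)
g = 1/21 (g = -1/(-21) = -1*(-1/21) = 1/21 ≈ 0.047619)
(34*W(5, 1))*g = (34*(-3/4 - 5/4*5 - 1/4*1 - 1/4*5*1))*(1/21) = (34*(-3/4 - 25/4 - 1/4 - 5/4))*(1/21) = (34*(-17/2))*(1/21) = -289*1/21 = -289/21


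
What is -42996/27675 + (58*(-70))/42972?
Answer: -54444017/33034725 ≈ -1.6481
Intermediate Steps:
-42996/27675 + (58*(-70))/42972 = -42996*1/27675 - 4060*1/42972 = -14332/9225 - 1015/10743 = -54444017/33034725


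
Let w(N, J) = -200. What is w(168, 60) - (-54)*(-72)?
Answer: -4088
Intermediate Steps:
w(168, 60) - (-54)*(-72) = -200 - (-54)*(-72) = -200 - 1*3888 = -200 - 3888 = -4088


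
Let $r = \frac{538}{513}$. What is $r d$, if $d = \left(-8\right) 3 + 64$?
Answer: $\frac{21520}{513} \approx 41.949$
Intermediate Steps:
$d = 40$ ($d = -24 + 64 = 40$)
$r = \frac{538}{513}$ ($r = 538 \cdot \frac{1}{513} = \frac{538}{513} \approx 1.0487$)
$r d = \frac{538}{513} \cdot 40 = \frac{21520}{513}$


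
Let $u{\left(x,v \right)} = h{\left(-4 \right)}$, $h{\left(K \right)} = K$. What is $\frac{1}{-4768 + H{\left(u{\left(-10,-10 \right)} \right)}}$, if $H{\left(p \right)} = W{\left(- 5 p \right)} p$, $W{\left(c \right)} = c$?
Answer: $- \frac{1}{4848} \approx -0.00020627$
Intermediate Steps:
$u{\left(x,v \right)} = -4$
$H{\left(p \right)} = - 5 p^{2}$ ($H{\left(p \right)} = - 5 p p = - 5 p^{2}$)
$\frac{1}{-4768 + H{\left(u{\left(-10,-10 \right)} \right)}} = \frac{1}{-4768 - 5 \left(-4\right)^{2}} = \frac{1}{-4768 - 80} = \frac{1}{-4848} = - \frac{1}{4848}$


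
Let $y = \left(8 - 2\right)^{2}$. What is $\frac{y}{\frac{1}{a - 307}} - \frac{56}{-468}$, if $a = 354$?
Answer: $\frac{197978}{117} \approx 1692.1$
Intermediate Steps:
$y = 36$ ($y = 6^{2} = 36$)
$\frac{y}{\frac{1}{a - 307}} - \frac{56}{-468} = \frac{36}{\frac{1}{354 - 307}} - \frac{56}{-468} = \frac{36}{\frac{1}{47}} - - \frac{14}{117} = 36 \frac{1}{\frac{1}{47}} + \frac{14}{117} = 36 \cdot 47 + \frac{14}{117} = 1692 + \frac{14}{117} = \frac{197978}{117}$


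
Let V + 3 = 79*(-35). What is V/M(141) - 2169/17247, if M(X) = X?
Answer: -16015175/810609 ≈ -19.757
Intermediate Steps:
V = -2768 (V = -3 + 79*(-35) = -3 - 2765 = -2768)
V/M(141) - 2169/17247 = -2768/141 - 2169/17247 = -2768*1/141 - 2169*1/17247 = -2768/141 - 723/5749 = -16015175/810609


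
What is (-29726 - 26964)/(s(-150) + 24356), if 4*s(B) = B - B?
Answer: -28345/12178 ≈ -2.3276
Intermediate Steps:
s(B) = 0 (s(B) = (B - B)/4 = (1/4)*0 = 0)
(-29726 - 26964)/(s(-150) + 24356) = (-29726 - 26964)/(0 + 24356) = -56690/24356 = -56690*1/24356 = -28345/12178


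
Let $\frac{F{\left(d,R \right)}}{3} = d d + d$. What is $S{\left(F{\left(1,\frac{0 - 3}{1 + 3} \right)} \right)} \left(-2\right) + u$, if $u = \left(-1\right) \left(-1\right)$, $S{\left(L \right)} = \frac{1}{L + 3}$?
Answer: $\frac{7}{9} \approx 0.77778$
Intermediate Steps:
$F{\left(d,R \right)} = 3 d + 3 d^{2}$ ($F{\left(d,R \right)} = 3 \left(d d + d\right) = 3 \left(d^{2} + d\right) = 3 \left(d + d^{2}\right) = 3 d + 3 d^{2}$)
$S{\left(L \right)} = \frac{1}{3 + L}$
$u = 1$
$S{\left(F{\left(1,\frac{0 - 3}{1 + 3} \right)} \right)} \left(-2\right) + u = \frac{1}{3 + 3 \cdot 1 \left(1 + 1\right)} \left(-2\right) + 1 = \frac{1}{3 + 3 \cdot 1 \cdot 2} \left(-2\right) + 1 = \frac{1}{3 + 6} \left(-2\right) + 1 = \frac{1}{9} \left(-2\right) + 1 = - \frac{2}{9} + 1 = \frac{7}{9}$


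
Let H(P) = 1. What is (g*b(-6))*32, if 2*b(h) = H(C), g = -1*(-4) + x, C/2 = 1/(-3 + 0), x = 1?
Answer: 80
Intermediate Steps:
C = -2/3 (C = 2/(-3 + 0) = 2/(-3) = 2*(-1/3) = -2/3 ≈ -0.66667)
g = 5 (g = -1*(-4) + 1 = 4 + 1 = 5)
b(h) = 1/2 (b(h) = (1/2)*1 = 1/2)
(g*b(-6))*32 = (5*(1/2))*32 = (5/2)*32 = 80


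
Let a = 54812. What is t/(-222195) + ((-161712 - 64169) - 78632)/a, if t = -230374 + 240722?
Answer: -68228460611/12178952340 ≈ -5.6022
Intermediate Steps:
t = 10348
t/(-222195) + ((-161712 - 64169) - 78632)/a = 10348/(-222195) + ((-161712 - 64169) - 78632)/54812 = 10348*(-1/222195) + (-225881 - 78632)*(1/54812) = -10348/222195 - 304513*1/54812 = -10348/222195 - 304513/54812 = -68228460611/12178952340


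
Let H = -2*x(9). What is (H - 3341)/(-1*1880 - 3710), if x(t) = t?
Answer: 3359/5590 ≈ 0.60089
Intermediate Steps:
H = -18 (H = -2*9 = -18)
(H - 3341)/(-1*1880 - 3710) = (-18 - 3341)/(-1*1880 - 3710) = -3359/(-1880 - 3710) = -3359/(-5590) = -3359*(-1/5590) = 3359/5590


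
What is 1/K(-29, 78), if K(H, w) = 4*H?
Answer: -1/116 ≈ -0.0086207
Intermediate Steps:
1/K(-29, 78) = 1/(4*(-29)) = 1/(-116) = -1/116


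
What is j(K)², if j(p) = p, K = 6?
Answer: 36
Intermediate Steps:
j(K)² = 6² = 36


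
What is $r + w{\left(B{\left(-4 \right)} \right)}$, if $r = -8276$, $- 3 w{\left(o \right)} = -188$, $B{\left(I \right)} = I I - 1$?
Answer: $- \frac{24640}{3} \approx -8213.3$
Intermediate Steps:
$B{\left(I \right)} = -1 + I^{2}$ ($B{\left(I \right)} = I^{2} - 1 = -1 + I^{2}$)
$w{\left(o \right)} = \frac{188}{3}$ ($w{\left(o \right)} = \left(- \frac{1}{3}\right) \left(-188\right) = \frac{188}{3}$)
$r + w{\left(B{\left(-4 \right)} \right)} = -8276 + \frac{188}{3} = - \frac{24640}{3}$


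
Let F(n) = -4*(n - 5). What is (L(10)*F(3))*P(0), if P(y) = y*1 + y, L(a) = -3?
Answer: 0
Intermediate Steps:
F(n) = 20 - 4*n (F(n) = -4*(-5 + n) = 20 - 4*n)
P(y) = 2*y (P(y) = y + y = 2*y)
(L(10)*F(3))*P(0) = (-3*(20 - 4*3))*(2*0) = -3*(20 - 12)*0 = -3*8*0 = -24*0 = 0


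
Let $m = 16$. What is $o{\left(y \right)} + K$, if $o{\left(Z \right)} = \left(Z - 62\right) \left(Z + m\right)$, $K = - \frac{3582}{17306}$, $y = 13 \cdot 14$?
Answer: $\frac{205593489}{8653} \approx 23760.0$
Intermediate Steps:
$y = 182$
$K = - \frac{1791}{8653}$ ($K = \left(-3582\right) \frac{1}{17306} = - \frac{1791}{8653} \approx -0.20698$)
$o{\left(Z \right)} = \left(-62 + Z\right) \left(16 + Z\right)$ ($o{\left(Z \right)} = \left(Z - 62\right) \left(Z + 16\right) = \left(-62 + Z\right) \left(16 + Z\right)$)
$o{\left(y \right)} + K = \left(-992 + 182^{2} - 8372\right) - \frac{1791}{8653} = \left(-992 + 33124 - 8372\right) - \frac{1791}{8653} = 23760 - \frac{1791}{8653} = \frac{205593489}{8653}$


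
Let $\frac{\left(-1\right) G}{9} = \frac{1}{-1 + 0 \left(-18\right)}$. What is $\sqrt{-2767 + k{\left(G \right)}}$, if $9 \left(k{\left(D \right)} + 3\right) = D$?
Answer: $i \sqrt{2769} \approx 52.621 i$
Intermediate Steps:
$G = 9$ ($G = - \frac{9}{-1 + 0 \left(-18\right)} = - \frac{9}{-1 + 0} = - \frac{9}{-1} = \left(-9\right) \left(-1\right) = 9$)
$k{\left(D \right)} = -3 + \frac{D}{9}$
$\sqrt{-2767 + k{\left(G \right)}} = \sqrt{-2767 + \left(-3 + \frac{1}{9} \cdot 9\right)} = \sqrt{-2767 + \left(-3 + 1\right)} = \sqrt{-2767 - 2} = \sqrt{-2769} = i \sqrt{2769}$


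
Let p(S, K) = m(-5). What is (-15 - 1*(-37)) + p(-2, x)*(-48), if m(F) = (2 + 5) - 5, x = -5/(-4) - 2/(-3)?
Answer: -74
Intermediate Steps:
x = 23/12 (x = -5*(-¼) - 2*(-⅓) = 5/4 + ⅔ = 23/12 ≈ 1.9167)
m(F) = 2 (m(F) = 7 - 5 = 2)
p(S, K) = 2
(-15 - 1*(-37)) + p(-2, x)*(-48) = (-15 - 1*(-37)) + 2*(-48) = (-15 + 37) - 96 = 22 - 96 = -74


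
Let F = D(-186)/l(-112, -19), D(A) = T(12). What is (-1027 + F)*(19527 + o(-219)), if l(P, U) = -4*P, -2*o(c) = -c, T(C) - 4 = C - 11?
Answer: -17867633985/896 ≈ -1.9942e+7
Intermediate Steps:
T(C) = -7 + C (T(C) = 4 + (C - 11) = 4 + (-11 + C) = -7 + C)
o(c) = c/2 (o(c) = -(-1)*c/2 = c/2)
D(A) = 5 (D(A) = -7 + 12 = 5)
F = 5/448 (F = 5/((-4*(-112))) = 5/448 ≈ 0.011161)
(-1027 + F)*(19527 + o(-219)) = (-1027 + 5/448)*(19527 + (½)*(-219)) = -460091*(19527 - 219/2)/448 = -460091/448*38835/2 = -17867633985/896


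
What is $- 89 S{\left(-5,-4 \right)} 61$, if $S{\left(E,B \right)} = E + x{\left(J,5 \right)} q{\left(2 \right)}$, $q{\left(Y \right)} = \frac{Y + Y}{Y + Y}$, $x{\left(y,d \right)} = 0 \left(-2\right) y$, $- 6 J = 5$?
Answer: $27145$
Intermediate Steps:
$J = - \frac{5}{6}$ ($J = \left(- \frac{1}{6}\right) 5 = - \frac{5}{6} \approx -0.83333$)
$x{\left(y,d \right)} = 0$ ($x{\left(y,d \right)} = 0 y = 0$)
$q{\left(Y \right)} = 1$ ($q{\left(Y \right)} = \frac{2 Y}{2 Y} = 2 Y \frac{1}{2 Y} = 1$)
$S{\left(E,B \right)} = E$ ($S{\left(E,B \right)} = E + 0 \cdot 1 = E + 0 = E$)
$- 89 S{\left(-5,-4 \right)} 61 = \left(-89\right) \left(-5\right) 61 = 445 \cdot 61 = 27145$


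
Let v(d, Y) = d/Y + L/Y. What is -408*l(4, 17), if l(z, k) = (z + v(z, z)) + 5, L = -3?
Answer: -3774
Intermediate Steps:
v(d, Y) = -3/Y + d/Y (v(d, Y) = d/Y - 3/Y = -3/Y + d/Y)
l(z, k) = 5 + z + (-3 + z)/z (l(z, k) = (z + (-3 + z)/z) + 5 = 5 + z + (-3 + z)/z)
-408*l(4, 17) = -408*(6 + 4 - 3/4) = -408*(6 + 4 - 3*¼) = -408*(6 + 4 - ¾) = -408*37/4 = -3774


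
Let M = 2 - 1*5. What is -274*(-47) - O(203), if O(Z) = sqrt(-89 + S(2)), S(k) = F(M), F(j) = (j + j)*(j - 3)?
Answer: 12878 - I*sqrt(53) ≈ 12878.0 - 7.2801*I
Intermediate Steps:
M = -3 (M = 2 - 5 = -3)
F(j) = 2*j*(-3 + j) (F(j) = (2*j)*(-3 + j) = 2*j*(-3 + j))
S(k) = 36 (S(k) = 2*(-3)*(-3 - 3) = 2*(-3)*(-6) = 36)
O(Z) = I*sqrt(53) (O(Z) = sqrt(-89 + 36) = sqrt(-53) = I*sqrt(53))
-274*(-47) - O(203) = -274*(-47) - I*sqrt(53) = 12878 - I*sqrt(53)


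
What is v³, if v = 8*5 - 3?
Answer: 50653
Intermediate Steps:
v = 37 (v = 40 - 3 = 37)
v³ = 37³ = 50653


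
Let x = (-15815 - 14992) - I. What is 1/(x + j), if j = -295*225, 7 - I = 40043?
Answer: -1/57146 ≈ -1.7499e-5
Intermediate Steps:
I = -40036 (I = 7 - 1*40043 = 7 - 40043 = -40036)
j = -66375
x = 9229 (x = (-15815 - 14992) - 1*(-40036) = -30807 + 40036 = 9229)
1/(x + j) = 1/(9229 - 66375) = 1/(-57146) = -1/57146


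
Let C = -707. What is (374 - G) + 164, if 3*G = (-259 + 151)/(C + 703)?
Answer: 529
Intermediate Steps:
G = 9 (G = ((-259 + 151)/(-707 + 703))/3 = (-108/(-4))/3 = (-108*(-¼))/3 = (⅓)*27 = 9)
(374 - G) + 164 = (374 - 1*9) + 164 = (374 - 9) + 164 = 365 + 164 = 529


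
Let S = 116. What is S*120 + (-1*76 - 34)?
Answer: 13810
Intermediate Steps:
S*120 + (-1*76 - 34) = 116*120 + (-1*76 - 34) = 13920 + (-76 - 34) = 13920 - 110 = 13810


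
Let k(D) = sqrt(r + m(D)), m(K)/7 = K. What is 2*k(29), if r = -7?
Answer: 28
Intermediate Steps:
m(K) = 7*K
k(D) = sqrt(-7 + 7*D)
2*k(29) = 2*sqrt(-7 + 7*29) = 2*sqrt(-7 + 203) = 2*sqrt(196) = 2*14 = 28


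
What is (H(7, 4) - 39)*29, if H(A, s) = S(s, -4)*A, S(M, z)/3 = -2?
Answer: -2349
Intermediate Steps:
S(M, z) = -6 (S(M, z) = 3*(-2) = -6)
H(A, s) = -6*A
(H(7, 4) - 39)*29 = (-6*7 - 39)*29 = (-42 - 39)*29 = -81*29 = -2349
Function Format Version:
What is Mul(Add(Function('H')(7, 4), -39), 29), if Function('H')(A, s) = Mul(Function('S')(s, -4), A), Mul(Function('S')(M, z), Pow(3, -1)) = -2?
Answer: -2349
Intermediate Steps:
Function('S')(M, z) = -6 (Function('S')(M, z) = Mul(3, -2) = -6)
Function('H')(A, s) = Mul(-6, A)
Mul(Add(Function('H')(7, 4), -39), 29) = Mul(Add(Mul(-6, 7), -39), 29) = Mul(Add(-42, -39), 29) = Mul(-81, 29) = -2349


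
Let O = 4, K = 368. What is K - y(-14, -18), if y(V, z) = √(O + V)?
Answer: 368 - I*√10 ≈ 368.0 - 3.1623*I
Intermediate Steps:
y(V, z) = √(4 + V)
K - y(-14, -18) = 368 - √(4 - 14) = 368 - √(-10) = 368 - I*√10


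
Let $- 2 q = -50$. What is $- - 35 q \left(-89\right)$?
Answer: $-77875$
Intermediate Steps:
$q = 25$ ($q = \left(- \frac{1}{2}\right) \left(-50\right) = 25$)
$- - 35 q \left(-89\right) = - \left(-35\right) 25 \left(-89\right) = - \left(-875\right) \left(-89\right) = \left(-1\right) 77875 = -77875$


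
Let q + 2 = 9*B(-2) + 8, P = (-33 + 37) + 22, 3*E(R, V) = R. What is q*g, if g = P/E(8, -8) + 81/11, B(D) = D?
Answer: -2259/11 ≈ -205.36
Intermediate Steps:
E(R, V) = R/3
P = 26 (P = 4 + 22 = 26)
g = 753/44 (g = 26/(((⅓)*8)) + 81/11 = 26/(8/3) + 81*(1/11) = 26*(3/8) + 81/11 = 39/4 + 81/11 = 753/44 ≈ 17.114)
q = -12 (q = -2 + (9*(-2) + 8) = -2 + (-18 + 8) = -2 - 10 = -12)
q*g = -12*753/44 = -2259/11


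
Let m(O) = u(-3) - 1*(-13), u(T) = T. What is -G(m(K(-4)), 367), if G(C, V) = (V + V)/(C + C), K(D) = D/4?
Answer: -367/10 ≈ -36.700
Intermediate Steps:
K(D) = D/4 (K(D) = D*(1/4) = D/4)
m(O) = 10 (m(O) = -3 - 1*(-13) = -3 + 13 = 10)
G(C, V) = V/C (G(C, V) = (2*V)/((2*C)) = (2*V)*(1/(2*C)) = V/C)
-G(m(K(-4)), 367) = -367/10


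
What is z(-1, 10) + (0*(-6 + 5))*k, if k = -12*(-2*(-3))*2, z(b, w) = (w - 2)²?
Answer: 64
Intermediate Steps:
z(b, w) = (-2 + w)²
k = -144 (k = -72*2 = -12*12 = -144)
z(-1, 10) + (0*(-6 + 5))*k = (-2 + 10)² + (0*(-6 + 5))*(-144) = 8² + (0*(-1))*(-144) = 64 + 0*(-144) = 64 + 0 = 64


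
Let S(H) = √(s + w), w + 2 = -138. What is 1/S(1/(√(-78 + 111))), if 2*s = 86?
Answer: -I*√97/97 ≈ -0.10153*I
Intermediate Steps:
w = -140 (w = -2 - 138 = -140)
s = 43 (s = (½)*86 = 43)
S(H) = I*√97 (S(H) = √(43 - 140) = √(-97) = I*√97)
1/S(1/(√(-78 + 111))) = 1/(I*√97) = -I*√97/97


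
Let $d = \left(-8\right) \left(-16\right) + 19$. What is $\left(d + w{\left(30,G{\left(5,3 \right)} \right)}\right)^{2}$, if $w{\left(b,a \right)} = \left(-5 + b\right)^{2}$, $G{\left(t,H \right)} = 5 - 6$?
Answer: $595984$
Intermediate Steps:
$G{\left(t,H \right)} = -1$ ($G{\left(t,H \right)} = 5 - 6 = -1$)
$d = 147$ ($d = 128 + 19 = 147$)
$\left(d + w{\left(30,G{\left(5,3 \right)} \right)}\right)^{2} = \left(147 + \left(-5 + 30\right)^{2}\right)^{2} = \left(147 + 25^{2}\right)^{2} = \left(147 + 625\right)^{2} = 772^{2} = 595984$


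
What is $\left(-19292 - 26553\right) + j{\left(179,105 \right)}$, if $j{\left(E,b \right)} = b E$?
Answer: $-27050$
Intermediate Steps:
$j{\left(E,b \right)} = E b$
$\left(-19292 - 26553\right) + j{\left(179,105 \right)} = \left(-19292 - 26553\right) + 179 \cdot 105 = -45845 + 18795 = -27050$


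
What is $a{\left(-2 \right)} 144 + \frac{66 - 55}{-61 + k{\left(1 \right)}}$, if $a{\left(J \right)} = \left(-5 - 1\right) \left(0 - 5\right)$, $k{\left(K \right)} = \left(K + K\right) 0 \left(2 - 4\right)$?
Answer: $\frac{263509}{61} \approx 4319.8$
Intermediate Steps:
$k{\left(K \right)} = 0$ ($k{\left(K \right)} = 2 K 0 \left(-2\right) = 2 K 0 = 0$)
$a{\left(J \right)} = 30$ ($a{\left(J \right)} = \left(-6\right) \left(-5\right) = 30$)
$a{\left(-2 \right)} 144 + \frac{66 - 55}{-61 + k{\left(1 \right)}} = 30 \cdot 144 + \frac{66 - 55}{-61 + 0} = 4320 + \frac{11}{-61} = 4320 + 11 \left(- \frac{1}{61}\right) = 4320 - \frac{11}{61} = \frac{263509}{61}$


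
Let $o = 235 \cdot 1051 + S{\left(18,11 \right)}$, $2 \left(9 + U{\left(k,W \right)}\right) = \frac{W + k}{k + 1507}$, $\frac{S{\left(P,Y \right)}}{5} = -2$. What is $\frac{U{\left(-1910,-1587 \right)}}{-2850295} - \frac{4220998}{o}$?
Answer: $- \frac{4032040417717}{235918917150} \approx -17.091$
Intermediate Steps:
$S{\left(P,Y \right)} = -10$ ($S{\left(P,Y \right)} = 5 \left(-2\right) = -10$)
$U{\left(k,W \right)} = -9 + \frac{W + k}{2 \left(1507 + k\right)}$ ($U{\left(k,W \right)} = -9 + \frac{\left(W + k\right) \frac{1}{k + 1507}}{2} = -9 + \frac{\left(W + k\right) \frac{1}{1507 + k}}{2} = -9 + \frac{\frac{1}{1507 + k} \left(W + k\right)}{2} = -9 + \frac{W + k}{2 \left(1507 + k\right)}$)
$o = 246975$ ($o = 235 \cdot 1051 - 10 = 246985 - 10 = 246975$)
$\frac{U{\left(-1910,-1587 \right)}}{-2850295} - \frac{4220998}{o} = \frac{\frac{1}{2} \frac{1}{1507 - 1910} \left(-27126 - 1587 - -32470\right)}{-2850295} - \frac{4220998}{246975} = \frac{-27126 - 1587 + 32470}{2 \left(-403\right)} \left(- \frac{1}{2850295}\right) - \frac{4220998}{246975} = \frac{1}{2} \left(- \frac{1}{403}\right) 3757 \left(- \frac{1}{2850295}\right) - \frac{4220998}{246975} = \left(- \frac{289}{62}\right) \left(- \frac{1}{2850295}\right) - \frac{4220998}{246975} = \frac{289}{176718290} - \frac{4220998}{246975} = - \frac{4032040417717}{235918917150}$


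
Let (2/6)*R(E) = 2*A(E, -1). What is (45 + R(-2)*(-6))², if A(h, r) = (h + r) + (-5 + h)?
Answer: 164025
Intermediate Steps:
A(h, r) = -5 + r + 2*h
R(E) = -36 + 12*E (R(E) = 3*(2*(-5 - 1 + 2*E)) = 3*(2*(-6 + 2*E)) = 3*(-12 + 4*E) = -36 + 12*E)
(45 + R(-2)*(-6))² = (45 + (-36 + 12*(-2))*(-6))² = (45 + (-36 - 24)*(-6))² = (45 - 60*(-6))² = (45 + 360)² = 405² = 164025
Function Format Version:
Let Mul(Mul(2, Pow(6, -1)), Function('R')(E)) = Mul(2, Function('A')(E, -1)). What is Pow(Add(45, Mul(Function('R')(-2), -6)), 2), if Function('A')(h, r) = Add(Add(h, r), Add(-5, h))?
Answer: 164025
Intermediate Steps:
Function('A')(h, r) = Add(-5, r, Mul(2, h))
Function('R')(E) = Add(-36, Mul(12, E)) (Function('R')(E) = Mul(3, Mul(2, Add(-5, -1, Mul(2, E)))) = Mul(3, Mul(2, Add(-6, Mul(2, E)))) = Mul(3, Add(-12, Mul(4, E))) = Add(-36, Mul(12, E)))
Pow(Add(45, Mul(Function('R')(-2), -6)), 2) = Pow(Add(45, Mul(Add(-36, Mul(12, -2)), -6)), 2) = Pow(Add(45, Mul(Add(-36, -24), -6)), 2) = Pow(Add(45, Mul(-60, -6)), 2) = Pow(Add(45, 360), 2) = Pow(405, 2) = 164025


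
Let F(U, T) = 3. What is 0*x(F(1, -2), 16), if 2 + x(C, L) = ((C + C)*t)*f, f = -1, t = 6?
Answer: 0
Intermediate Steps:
x(C, L) = -2 - 12*C (x(C, L) = -2 + ((C + C)*6)*(-1) = -2 + ((2*C)*6)*(-1) = -2 + (12*C)*(-1) = -2 - 12*C)
0*x(F(1, -2), 16) = 0*(-2 - 12*3) = 0*(-2 - 36) = 0*(-38) = 0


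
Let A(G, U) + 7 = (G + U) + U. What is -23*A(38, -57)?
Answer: 1909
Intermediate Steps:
A(G, U) = -7 + G + 2*U (A(G, U) = -7 + ((G + U) + U) = -7 + (G + 2*U) = -7 + G + 2*U)
-23*A(38, -57) = -23*(-7 + 38 + 2*(-57)) = -23*(-7 + 38 - 114) = -23*(-83) = 1909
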